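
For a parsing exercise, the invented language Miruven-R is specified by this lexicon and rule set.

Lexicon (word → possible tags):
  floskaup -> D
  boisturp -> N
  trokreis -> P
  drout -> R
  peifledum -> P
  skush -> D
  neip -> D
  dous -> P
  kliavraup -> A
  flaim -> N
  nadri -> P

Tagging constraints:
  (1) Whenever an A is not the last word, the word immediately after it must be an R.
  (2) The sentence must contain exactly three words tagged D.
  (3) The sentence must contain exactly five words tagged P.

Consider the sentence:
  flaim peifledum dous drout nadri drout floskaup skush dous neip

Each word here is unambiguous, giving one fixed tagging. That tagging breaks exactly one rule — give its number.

Fixed tagging: N P P R P R D D P D.
Rule check: R1 ✓, R2 ✓, R3 ✗.
Only rule 3 fails.

3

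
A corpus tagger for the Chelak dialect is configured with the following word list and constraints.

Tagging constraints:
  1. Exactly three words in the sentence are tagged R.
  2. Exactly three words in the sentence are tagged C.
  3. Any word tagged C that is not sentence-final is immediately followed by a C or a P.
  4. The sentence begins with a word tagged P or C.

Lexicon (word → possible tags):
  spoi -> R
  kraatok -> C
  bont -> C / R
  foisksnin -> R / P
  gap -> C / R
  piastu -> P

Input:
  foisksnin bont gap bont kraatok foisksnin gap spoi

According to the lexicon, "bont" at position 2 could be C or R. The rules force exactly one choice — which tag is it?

R

Candidates per position — 1:foisksnin {R,P}; 2:bont {C,R}; 3:gap {C,R}; 4:bont {C,R}; 5:kraatok {C}; 6:foisksnin {R,P}; 7:gap {C,R}; 8:spoi {R}.
Position 1: R is ruled out by rule 4; that leaves P.
Position 6: R is ruled out by rule 3; that leaves P.
Position 7: C is ruled out by rule 3; that leaves R.
Position 2: the remaining choice is settled jointly with positions 3, 4 — only R at position 2 is part of a tagging that satisfies every rule.
That leaves exactly one tagging: P R C C C P R R.
Rule-by-rule: rule 1 satisfied; rule 2 satisfied; rule 3 satisfied; rule 4 satisfied.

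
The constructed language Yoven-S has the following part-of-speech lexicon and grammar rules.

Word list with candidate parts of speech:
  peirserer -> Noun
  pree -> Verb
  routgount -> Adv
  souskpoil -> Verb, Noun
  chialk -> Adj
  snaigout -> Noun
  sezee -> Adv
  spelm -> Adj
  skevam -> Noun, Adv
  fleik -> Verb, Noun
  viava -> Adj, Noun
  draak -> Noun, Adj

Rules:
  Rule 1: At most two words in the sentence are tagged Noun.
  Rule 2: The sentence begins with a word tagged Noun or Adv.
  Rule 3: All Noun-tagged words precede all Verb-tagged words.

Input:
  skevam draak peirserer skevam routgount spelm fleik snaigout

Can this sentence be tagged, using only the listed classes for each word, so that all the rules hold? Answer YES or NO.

NO

Candidates per position — 1:skevam {Noun,Adv}; 2:draak {Noun,Adj}; 3:peirserer {Noun}; 4:skevam {Noun,Adv}; 5:routgount {Adv}; 6:spelm {Adj}; 7:fleik {Verb,Noun}; 8:snaigout {Noun}.
Every candidate sequence violates at least one rule; no consistent tagging exists.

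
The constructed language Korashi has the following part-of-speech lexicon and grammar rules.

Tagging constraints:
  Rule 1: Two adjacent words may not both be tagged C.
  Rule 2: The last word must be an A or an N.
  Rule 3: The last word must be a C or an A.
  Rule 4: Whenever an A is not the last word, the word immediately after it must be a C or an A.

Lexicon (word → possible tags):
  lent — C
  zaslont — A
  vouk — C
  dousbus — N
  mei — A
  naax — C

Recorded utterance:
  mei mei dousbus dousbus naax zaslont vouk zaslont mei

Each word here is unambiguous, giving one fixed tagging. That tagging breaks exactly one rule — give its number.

4

Fixed tagging: A A N N C A C A A.
Applying the rules: R1 ok, R2 ok, R3 ok, R4 fails.
Only rule 4 fails.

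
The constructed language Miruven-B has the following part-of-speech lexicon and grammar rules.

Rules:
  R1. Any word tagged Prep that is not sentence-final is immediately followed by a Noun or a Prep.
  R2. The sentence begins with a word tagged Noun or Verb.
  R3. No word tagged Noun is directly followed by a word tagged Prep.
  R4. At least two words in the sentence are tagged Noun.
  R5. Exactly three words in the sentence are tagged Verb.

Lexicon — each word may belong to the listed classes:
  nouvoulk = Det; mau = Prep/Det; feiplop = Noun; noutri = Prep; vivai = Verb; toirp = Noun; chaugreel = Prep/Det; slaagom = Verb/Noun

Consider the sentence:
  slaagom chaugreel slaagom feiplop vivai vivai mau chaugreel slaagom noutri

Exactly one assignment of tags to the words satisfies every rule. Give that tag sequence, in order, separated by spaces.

Candidates per position — 1:slaagom {Verb,Noun}; 2:chaugreel {Prep,Det}; 3:slaagom {Verb,Noun}; 4:feiplop {Noun}; 5:vivai {Verb}; 6:vivai {Verb}; 7:mau {Prep,Det}; 8:chaugreel {Prep,Det}; 9:slaagom {Verb,Noun}; 10:noutri {Prep}.
Position 9: tagging it Noun would leave rule 3 unsatisfiable, so it must be Verb.
Position 1: tagging it Verb would leave rule 5 unsatisfiable, so it must be Noun.
Position 2: tagging it Prep would leave rule 3 unsatisfiable, so it must be Det.
Position 3: tagging it Verb would leave rule 5 unsatisfiable, so it must be Noun.
Position 7: tagging it Prep would leave rule 1 unsatisfiable, so it must be Det.
Position 8: tagging it Prep would leave rule 1 unsatisfiable, so it must be Det.
The unique satisfying tagging is: Noun Det Noun Noun Verb Verb Det Det Verb Prep.
Rule-by-rule: rule 1 ✓; rule 2 ✓; rule 3 ✓; rule 4 ✓; rule 5 ✓.

Noun Det Noun Noun Verb Verb Det Det Verb Prep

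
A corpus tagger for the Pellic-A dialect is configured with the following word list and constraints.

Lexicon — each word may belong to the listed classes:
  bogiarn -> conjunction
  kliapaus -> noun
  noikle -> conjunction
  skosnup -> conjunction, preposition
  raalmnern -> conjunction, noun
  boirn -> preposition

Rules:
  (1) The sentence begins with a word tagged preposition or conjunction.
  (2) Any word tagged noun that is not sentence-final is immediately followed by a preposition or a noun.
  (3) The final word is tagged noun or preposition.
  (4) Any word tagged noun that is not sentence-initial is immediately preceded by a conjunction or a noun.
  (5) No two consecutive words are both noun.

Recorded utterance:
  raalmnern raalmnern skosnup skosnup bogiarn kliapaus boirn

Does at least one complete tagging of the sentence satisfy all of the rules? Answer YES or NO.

YES

Candidates per position — 1:raalmnern {conjunction,noun}; 2:raalmnern {conjunction,noun}; 3:skosnup {conjunction,preposition}; 4:skosnup {conjunction,preposition}; 5:bogiarn {conjunction}; 6:kliapaus {noun}; 7:boirn {preposition}.
One satisfying assignment: conjunction conjunction preposition conjunction conjunction noun preposition.
Check: rule 1 satisfied; rule 2 satisfied; rule 3 satisfied; rule 4 satisfied; rule 5 satisfied.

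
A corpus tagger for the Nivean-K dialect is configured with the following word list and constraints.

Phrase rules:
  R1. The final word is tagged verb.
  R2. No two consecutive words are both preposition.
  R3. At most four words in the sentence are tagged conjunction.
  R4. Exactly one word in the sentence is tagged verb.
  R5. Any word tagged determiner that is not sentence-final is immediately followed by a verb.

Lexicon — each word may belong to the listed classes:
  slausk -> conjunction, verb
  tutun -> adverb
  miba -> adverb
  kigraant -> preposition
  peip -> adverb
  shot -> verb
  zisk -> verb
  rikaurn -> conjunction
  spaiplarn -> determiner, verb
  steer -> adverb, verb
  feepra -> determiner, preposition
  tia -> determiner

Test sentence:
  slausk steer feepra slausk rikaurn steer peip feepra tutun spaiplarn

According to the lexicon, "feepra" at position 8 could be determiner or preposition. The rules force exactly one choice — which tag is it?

preposition

Candidates per position — 1:slausk {conjunction,verb}; 2:steer {adverb,verb}; 3:feepra {determiner,preposition}; 4:slausk {conjunction,verb}; 5:rikaurn {conjunction}; 6:steer {adverb,verb}; 7:peip {adverb}; 8:feepra {determiner,preposition}; 9:tutun {adverb}; 10:spaiplarn {determiner,verb}.
At position 8, choosing determiner makes rule 5 impossible to satisfy; hence preposition.
At position 10, choosing determiner makes rule 1 impossible to satisfy; hence verb.
At position 1, choosing verb makes rule 4 impossible to satisfy; hence conjunction.
At position 2, choosing verb makes rule 4 impossible to satisfy; hence adverb.
At position 4, choosing verb makes rule 4 impossible to satisfy; hence conjunction.
At position 6, choosing verb makes rule 4 impossible to satisfy; hence adverb.
At position 3, choosing determiner makes rule 5 impossible to satisfy; hence preposition.
That leaves exactly one tagging: conjunction adverb preposition conjunction conjunction adverb adverb preposition adverb verb.
Check: rule 1 ✓; rule 2 ✓; rule 3 ✓; rule 4 ✓; rule 5 ✓.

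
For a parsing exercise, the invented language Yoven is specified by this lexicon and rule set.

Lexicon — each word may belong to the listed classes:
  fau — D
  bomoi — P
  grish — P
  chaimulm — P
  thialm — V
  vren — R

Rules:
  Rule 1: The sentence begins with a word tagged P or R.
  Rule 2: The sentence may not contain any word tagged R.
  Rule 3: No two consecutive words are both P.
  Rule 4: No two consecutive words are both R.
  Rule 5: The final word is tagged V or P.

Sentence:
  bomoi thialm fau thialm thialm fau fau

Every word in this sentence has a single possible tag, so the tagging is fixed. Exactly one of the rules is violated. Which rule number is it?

Fixed tagging: P V D V V D D.
Applying the rules: R1 ✓, R2 ✓, R3 ✓, R4 ✓, R5 ✗.
Only rule 5 fails.

5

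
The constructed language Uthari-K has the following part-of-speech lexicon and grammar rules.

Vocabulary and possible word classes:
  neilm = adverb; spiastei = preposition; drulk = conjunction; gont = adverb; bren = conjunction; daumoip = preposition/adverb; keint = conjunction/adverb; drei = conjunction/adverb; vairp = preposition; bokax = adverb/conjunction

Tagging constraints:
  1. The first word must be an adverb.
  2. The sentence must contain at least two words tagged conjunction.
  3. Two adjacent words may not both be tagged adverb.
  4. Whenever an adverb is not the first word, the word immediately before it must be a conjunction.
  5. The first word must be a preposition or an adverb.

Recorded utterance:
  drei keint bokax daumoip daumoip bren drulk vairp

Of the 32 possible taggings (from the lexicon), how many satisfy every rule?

3

Candidates per position — 1:drei {conjunction,adverb}; 2:keint {conjunction,adverb}; 3:bokax {adverb,conjunction}; 4:daumoip {preposition,adverb}; 5:daumoip {preposition,adverb}; 6:bren {conjunction}; 7:drulk {conjunction}; 8:vairp {preposition}.
There are 32 candidate sequences in total.
The sequences that satisfy every rule: adverb conjunction adverb preposition preposition conjunction conjunction preposition; adverb conjunction conjunction preposition preposition conjunction conjunction preposition; adverb conjunction conjunction adverb preposition conjunction conjunction preposition.
Count = 3.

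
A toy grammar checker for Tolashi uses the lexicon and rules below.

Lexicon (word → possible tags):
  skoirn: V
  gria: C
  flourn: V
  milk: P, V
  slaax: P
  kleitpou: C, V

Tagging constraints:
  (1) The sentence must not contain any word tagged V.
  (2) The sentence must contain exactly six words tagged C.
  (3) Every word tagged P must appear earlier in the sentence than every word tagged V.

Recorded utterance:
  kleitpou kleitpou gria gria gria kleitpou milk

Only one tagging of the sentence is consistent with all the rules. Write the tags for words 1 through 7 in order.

Candidates per position — 1:kleitpou {C,V}; 2:kleitpou {C,V}; 3:gria {C}; 4:gria {C}; 5:gria {C}; 6:kleitpou {C,V}; 7:milk {P,V}.
If word 1 were V, no tagging could satisfy rule 1; so word 1 is C.
If word 2 were V, no tagging could satisfy rule 1; so word 2 is C.
If word 6 were V, no tagging could satisfy rule 1; so word 6 is C.
If word 7 were V, no tagging could satisfy rule 1; so word 7 is P.
The only consistent sequence is: C C C C C C P.
Checking: rule 1 satisfied; rule 2 satisfied; rule 3 satisfied.

C C C C C C P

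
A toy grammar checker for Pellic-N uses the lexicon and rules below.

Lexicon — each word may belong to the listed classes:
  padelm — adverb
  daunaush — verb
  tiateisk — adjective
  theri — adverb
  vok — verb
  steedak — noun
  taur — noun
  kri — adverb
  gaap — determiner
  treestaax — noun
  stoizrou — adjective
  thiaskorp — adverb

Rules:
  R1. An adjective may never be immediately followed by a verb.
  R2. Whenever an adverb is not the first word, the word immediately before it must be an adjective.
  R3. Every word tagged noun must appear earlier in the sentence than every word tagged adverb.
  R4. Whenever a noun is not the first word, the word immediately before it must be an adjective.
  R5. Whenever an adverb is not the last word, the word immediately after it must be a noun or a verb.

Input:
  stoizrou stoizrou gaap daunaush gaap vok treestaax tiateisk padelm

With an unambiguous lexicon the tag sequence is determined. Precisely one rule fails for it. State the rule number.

Fixed tagging: adjective adjective determiner verb determiner verb noun adjective adverb.
Checking each rule: R1 holds, R2 holds, R3 holds, R4 violated, R5 holds.
Only rule 4 fails.

4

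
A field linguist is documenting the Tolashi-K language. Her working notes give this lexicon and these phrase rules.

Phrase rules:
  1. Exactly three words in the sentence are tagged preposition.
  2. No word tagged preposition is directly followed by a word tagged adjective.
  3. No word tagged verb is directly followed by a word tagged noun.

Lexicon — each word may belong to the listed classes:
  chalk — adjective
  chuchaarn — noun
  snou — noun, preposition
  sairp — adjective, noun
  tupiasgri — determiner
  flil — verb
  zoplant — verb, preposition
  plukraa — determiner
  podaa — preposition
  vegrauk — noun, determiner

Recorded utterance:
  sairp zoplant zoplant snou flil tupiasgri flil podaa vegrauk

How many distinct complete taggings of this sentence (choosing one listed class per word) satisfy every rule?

Candidates per position — 1:sairp {adjective,noun}; 2:zoplant {verb,preposition}; 3:zoplant {verb,preposition}; 4:snou {noun,preposition}; 5:flil {verb}; 6:tupiasgri {determiner}; 7:flil {verb}; 8:podaa {preposition}; 9:vegrauk {noun,determiner}.
There are 32 candidate sequences in total.
Checking each against the rules leaves 12 sequences.
Count = 12.

12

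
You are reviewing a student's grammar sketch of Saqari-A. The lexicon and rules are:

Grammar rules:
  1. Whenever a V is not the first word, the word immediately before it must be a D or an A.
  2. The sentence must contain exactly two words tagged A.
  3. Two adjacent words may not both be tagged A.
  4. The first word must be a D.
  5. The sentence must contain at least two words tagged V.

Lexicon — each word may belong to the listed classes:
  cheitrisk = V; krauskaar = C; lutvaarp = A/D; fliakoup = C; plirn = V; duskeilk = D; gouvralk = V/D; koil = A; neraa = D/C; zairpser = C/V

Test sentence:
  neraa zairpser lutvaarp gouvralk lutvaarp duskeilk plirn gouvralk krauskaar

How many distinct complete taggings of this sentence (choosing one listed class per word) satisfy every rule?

3

Candidates per position — 1:neraa {D,C}; 2:zairpser {C,V}; 3:lutvaarp {A,D}; 4:gouvralk {V,D}; 5:lutvaarp {A,D}; 6:duskeilk {D}; 7:plirn {V}; 8:gouvralk {V,D}; 9:krauskaar {C}.
There are 64 candidate sequences in total.
The sequences that satisfy every rule: D C A V A D V D C; D V A V A D V D C; D V A D A D V D C.
Count = 3.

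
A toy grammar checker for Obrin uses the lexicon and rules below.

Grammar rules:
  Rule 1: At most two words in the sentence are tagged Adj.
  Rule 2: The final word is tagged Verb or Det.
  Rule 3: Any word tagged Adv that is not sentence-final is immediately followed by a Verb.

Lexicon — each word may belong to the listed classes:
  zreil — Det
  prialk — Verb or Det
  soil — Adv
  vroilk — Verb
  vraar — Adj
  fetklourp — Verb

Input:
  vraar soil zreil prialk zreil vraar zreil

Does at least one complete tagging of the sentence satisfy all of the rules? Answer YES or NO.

Candidates per position — 1:vraar {Adj}; 2:soil {Adv}; 3:zreil {Det}; 4:prialk {Verb,Det}; 5:zreil {Det}; 6:vraar {Adj}; 7:zreil {Det}.
Rule 3 cannot be satisfied by any choice of tags from the lexicon.
So there is no consistent tagging.

NO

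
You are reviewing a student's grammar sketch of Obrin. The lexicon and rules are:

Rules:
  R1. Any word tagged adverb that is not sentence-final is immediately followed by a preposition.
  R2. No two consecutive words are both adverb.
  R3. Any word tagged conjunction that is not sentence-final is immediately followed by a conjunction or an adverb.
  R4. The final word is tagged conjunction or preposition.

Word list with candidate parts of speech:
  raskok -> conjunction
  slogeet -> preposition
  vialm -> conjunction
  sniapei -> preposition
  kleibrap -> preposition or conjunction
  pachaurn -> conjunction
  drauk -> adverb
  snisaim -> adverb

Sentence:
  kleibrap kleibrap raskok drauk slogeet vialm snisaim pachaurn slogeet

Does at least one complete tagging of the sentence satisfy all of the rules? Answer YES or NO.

Candidates per position — 1:kleibrap {preposition,conjunction}; 2:kleibrap {preposition,conjunction}; 3:raskok {conjunction}; 4:drauk {adverb}; 5:slogeet {preposition}; 6:vialm {conjunction}; 7:snisaim {adverb}; 8:pachaurn {conjunction}; 9:slogeet {preposition}.
Rule 1 cannot be satisfied by any choice of tags from the lexicon.
So there is no consistent tagging.

NO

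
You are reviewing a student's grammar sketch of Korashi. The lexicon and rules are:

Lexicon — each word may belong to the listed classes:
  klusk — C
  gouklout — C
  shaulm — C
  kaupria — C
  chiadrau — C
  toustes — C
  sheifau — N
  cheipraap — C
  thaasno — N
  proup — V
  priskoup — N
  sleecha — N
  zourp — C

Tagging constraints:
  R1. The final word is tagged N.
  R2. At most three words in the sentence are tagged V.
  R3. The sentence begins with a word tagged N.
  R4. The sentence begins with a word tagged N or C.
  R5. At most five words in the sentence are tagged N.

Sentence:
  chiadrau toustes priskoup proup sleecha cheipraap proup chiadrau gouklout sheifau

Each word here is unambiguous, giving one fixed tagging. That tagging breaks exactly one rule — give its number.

3

Fixed tagging: C C N V N C V C C N.
Checking each rule: R1 pass, R2 pass, R3 fail, R4 pass, R5 pass.
Only rule 3 fails.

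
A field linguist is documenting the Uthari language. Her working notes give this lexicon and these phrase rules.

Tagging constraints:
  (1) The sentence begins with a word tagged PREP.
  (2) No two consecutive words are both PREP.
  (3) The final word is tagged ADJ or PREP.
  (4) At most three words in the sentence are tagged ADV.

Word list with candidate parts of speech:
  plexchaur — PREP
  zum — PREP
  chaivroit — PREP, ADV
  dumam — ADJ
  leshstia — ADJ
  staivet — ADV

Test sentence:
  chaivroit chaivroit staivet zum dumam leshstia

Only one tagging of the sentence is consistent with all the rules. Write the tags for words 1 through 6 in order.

Candidates per position — 1:chaivroit {PREP,ADV}; 2:chaivroit {PREP,ADV}; 3:staivet {ADV}; 4:zum {PREP}; 5:dumam {ADJ}; 6:leshstia {ADJ}.
Position 1: ADV is ruled out by rule 1; that leaves PREP.
Position 2: PREP is ruled out by rule 2; that leaves ADV.
The unique satisfying tagging is: PREP ADV ADV PREP ADJ ADJ.
Rule-by-rule: rule 1 holds; rule 2 holds; rule 3 holds; rule 4 holds.

PREP ADV ADV PREP ADJ ADJ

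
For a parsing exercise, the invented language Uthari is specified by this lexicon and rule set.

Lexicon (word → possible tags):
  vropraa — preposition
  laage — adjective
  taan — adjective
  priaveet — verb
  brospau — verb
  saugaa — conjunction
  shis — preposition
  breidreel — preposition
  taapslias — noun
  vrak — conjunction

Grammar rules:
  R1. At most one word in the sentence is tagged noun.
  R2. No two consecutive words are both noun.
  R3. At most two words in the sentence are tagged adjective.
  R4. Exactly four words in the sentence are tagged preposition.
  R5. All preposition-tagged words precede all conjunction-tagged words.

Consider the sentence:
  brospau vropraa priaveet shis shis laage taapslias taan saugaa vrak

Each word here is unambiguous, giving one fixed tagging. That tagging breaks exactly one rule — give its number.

Fixed tagging: verb preposition verb preposition preposition adjective noun adjective conjunction conjunction.
Applying the rules: R1 ✓, R2 ✓, R3 ✓, R4 ✗, R5 ✓.
Only rule 4 fails.

4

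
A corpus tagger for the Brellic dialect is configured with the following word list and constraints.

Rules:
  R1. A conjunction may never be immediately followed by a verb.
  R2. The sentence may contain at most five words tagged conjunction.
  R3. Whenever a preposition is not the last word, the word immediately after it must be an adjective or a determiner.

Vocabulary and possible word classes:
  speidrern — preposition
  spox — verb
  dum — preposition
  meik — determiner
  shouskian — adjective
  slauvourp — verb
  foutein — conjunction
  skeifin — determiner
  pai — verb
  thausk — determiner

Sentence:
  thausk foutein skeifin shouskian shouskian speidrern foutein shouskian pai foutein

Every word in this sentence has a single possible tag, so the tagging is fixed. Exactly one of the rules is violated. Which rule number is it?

Fixed tagging: determiner conjunction determiner adjective adjective preposition conjunction adjective verb conjunction.
Applying the rules: R1 holds, R2 holds, R3 violated.
Only rule 3 fails.

3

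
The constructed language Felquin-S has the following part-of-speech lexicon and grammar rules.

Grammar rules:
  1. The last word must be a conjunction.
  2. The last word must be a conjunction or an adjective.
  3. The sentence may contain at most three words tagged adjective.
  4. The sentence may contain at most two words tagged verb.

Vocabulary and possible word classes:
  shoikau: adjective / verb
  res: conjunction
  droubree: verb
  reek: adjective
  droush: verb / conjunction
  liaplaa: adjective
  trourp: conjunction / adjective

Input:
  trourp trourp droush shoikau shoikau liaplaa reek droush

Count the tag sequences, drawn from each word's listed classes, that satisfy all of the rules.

7

Candidates per position — 1:trourp {conjunction,adjective}; 2:trourp {conjunction,adjective}; 3:droush {verb,conjunction}; 4:shoikau {adjective,verb}; 5:shoikau {adjective,verb}; 6:liaplaa {adjective}; 7:reek {adjective}; 8:droush {verb,conjunction}.
There are 64 candidate sequences in total.
Checking each against the rules leaves 7 sequences.
Count = 7.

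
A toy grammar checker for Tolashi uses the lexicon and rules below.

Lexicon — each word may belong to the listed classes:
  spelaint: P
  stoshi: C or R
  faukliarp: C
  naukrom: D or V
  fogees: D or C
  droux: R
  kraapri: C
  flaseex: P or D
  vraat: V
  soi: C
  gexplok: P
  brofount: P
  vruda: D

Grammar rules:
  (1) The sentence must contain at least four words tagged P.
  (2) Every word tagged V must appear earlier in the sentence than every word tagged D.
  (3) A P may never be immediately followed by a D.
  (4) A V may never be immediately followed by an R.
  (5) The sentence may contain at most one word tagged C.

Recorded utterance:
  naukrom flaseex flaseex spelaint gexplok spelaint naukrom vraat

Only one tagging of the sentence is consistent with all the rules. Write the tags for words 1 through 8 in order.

Candidates per position — 1:naukrom {D,V}; 2:flaseex {P,D}; 3:flaseex {P,D}; 4:spelaint {P}; 5:gexplok {P}; 6:spelaint {P}; 7:naukrom {D,V}; 8:vraat {V}.
Word 1 cannot be D — rule 2 would then fail for every completion. It is V.
Word 2 cannot be D — rule 2 would then fail for every completion. It is P.
Word 3 cannot be D — rule 2 would then fail for every completion. It is P.
Word 7 cannot be D — rule 2 would then fail for every completion. It is V.
So the tagging must be: V P P P P P V V.
Verifying each rule — rule 1 ok; rule 2 ok; rule 3 ok; rule 4 ok; rule 5 ok.

V P P P P P V V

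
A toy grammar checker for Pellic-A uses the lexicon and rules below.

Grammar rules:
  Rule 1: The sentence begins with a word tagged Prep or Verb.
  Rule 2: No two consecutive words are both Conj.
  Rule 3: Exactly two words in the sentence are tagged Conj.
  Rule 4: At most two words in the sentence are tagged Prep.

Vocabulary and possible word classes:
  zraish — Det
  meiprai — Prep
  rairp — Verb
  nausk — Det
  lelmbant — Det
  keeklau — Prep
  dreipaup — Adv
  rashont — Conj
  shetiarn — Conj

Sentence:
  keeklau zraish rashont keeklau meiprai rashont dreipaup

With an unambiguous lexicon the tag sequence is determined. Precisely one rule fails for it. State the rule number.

4

Fixed tagging: Prep Det Conj Prep Prep Conj Adv.
Checking each rule: R1 pass, R2 pass, R3 pass, R4 fail.
Only rule 4 fails.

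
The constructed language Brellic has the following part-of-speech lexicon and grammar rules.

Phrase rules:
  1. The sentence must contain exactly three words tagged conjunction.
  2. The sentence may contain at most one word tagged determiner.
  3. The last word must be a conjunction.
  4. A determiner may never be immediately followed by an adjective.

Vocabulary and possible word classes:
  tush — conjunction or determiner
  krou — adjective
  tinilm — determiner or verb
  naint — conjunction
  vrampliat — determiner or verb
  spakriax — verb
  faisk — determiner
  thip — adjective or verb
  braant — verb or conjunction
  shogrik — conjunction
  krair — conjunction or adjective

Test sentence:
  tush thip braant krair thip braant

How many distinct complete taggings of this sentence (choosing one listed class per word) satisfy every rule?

10

Candidates per position — 1:tush {conjunction,determiner}; 2:thip {adjective,verb}; 3:braant {verb,conjunction}; 4:krair {conjunction,adjective}; 5:thip {adjective,verb}; 6:braant {verb,conjunction}.
There are 64 candidate sequences in total.
Checking each against the rules leaves 10 sequences.
Count = 10.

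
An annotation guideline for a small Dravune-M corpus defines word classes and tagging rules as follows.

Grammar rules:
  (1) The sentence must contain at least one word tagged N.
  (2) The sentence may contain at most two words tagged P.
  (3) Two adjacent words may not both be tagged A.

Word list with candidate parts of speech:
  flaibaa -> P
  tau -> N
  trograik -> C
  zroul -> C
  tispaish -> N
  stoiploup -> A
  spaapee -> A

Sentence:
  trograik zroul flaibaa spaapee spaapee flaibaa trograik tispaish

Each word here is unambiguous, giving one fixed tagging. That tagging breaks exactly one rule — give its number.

3

Fixed tagging: C C P A A P C N.
Checking each rule: R1 pass, R2 pass, R3 fail.
Only rule 3 fails.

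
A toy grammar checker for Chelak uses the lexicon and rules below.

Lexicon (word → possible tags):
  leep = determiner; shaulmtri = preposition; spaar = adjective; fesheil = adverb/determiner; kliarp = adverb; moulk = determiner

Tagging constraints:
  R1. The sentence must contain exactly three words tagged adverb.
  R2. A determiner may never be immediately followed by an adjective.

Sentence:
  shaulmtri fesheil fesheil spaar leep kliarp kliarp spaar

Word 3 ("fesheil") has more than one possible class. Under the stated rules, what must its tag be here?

adverb

Candidates per position — 1:shaulmtri {preposition}; 2:fesheil {adverb,determiner}; 3:fesheil {adverb,determiner}; 4:spaar {adjective}; 5:leep {determiner}; 6:kliarp {adverb}; 7:kliarp {adverb}; 8:spaar {adjective}.
If word 3 were determiner, no tagging could satisfy rule 2; so word 3 is adverb.
If word 2 were adverb, no tagging could satisfy rule 1; so word 2 is determiner.
The unique satisfying tagging is: preposition determiner adverb adjective determiner adverb adverb adjective.
Check: rule 1 satisfied; rule 2 satisfied.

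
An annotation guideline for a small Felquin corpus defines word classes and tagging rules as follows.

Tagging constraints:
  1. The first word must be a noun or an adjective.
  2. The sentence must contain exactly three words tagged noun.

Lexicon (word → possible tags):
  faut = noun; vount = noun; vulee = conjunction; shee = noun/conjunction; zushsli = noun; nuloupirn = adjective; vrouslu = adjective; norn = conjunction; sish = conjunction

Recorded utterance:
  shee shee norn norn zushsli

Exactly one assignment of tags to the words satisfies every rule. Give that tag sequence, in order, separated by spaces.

noun noun conjunction conjunction noun

Candidates per position — 1:shee {noun,conjunction}; 2:shee {noun,conjunction}; 3:norn {conjunction}; 4:norn {conjunction}; 5:zushsli {noun}.
Word 1 cannot be conjunction — rule 1 would then fail for every completion. It is noun.
Word 2 cannot be conjunction — rule 2 would then fail for every completion. It is noun.
So the tagging must be: noun noun conjunction conjunction noun.
Checking: rule 1 ✓; rule 2 ✓.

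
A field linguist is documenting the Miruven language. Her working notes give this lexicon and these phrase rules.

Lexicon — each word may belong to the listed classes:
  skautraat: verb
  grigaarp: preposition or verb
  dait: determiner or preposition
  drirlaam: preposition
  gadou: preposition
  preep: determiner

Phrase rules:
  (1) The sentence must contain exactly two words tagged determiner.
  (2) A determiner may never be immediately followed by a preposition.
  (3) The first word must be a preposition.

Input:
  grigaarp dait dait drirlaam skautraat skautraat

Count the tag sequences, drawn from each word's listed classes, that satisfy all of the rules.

0

Candidates per position — 1:grigaarp {preposition,verb}; 2:dait {determiner,preposition}; 3:dait {determiner,preposition}; 4:drirlaam {preposition}; 5:skautraat {verb}; 6:skautraat {verb}.
There are 8 candidate sequences in total.
Every candidate sequence violates at least one rule; no consistent tagging exists.
Count = 0.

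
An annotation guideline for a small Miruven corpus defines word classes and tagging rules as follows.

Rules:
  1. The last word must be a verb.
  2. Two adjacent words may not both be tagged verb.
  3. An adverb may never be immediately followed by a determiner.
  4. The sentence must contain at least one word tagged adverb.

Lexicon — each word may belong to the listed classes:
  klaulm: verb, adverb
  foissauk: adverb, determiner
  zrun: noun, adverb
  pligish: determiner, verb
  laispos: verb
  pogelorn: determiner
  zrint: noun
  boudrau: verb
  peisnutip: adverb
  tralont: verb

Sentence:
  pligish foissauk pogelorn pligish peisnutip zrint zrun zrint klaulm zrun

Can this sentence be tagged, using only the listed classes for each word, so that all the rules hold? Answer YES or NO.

Candidates per position — 1:pligish {determiner,verb}; 2:foissauk {adverb,determiner}; 3:pogelorn {determiner}; 4:pligish {determiner,verb}; 5:peisnutip {adverb}; 6:zrint {noun}; 7:zrun {noun,adverb}; 8:zrint {noun}; 9:klaulm {verb,adverb}; 10:zrun {noun,adverb}.
Rule 1 cannot be satisfied by any choice of tags from the lexicon.
So there is no consistent tagging.

NO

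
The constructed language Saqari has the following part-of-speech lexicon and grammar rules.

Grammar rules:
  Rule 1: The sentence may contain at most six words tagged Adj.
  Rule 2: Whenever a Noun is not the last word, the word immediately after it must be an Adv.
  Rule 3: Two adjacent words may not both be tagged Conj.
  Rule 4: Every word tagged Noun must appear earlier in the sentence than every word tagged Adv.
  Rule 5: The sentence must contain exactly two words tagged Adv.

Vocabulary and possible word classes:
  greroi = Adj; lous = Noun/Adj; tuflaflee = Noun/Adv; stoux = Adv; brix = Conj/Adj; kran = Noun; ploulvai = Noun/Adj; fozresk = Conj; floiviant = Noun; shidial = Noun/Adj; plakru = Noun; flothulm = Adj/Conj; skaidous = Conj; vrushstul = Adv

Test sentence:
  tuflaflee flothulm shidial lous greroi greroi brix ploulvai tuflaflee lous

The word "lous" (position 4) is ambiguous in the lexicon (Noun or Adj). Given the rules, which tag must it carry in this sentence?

Candidates per position — 1:tuflaflee {Noun,Adv}; 2:flothulm {Adj,Conj}; 3:shidial {Noun,Adj}; 4:lous {Noun,Adj}; 5:greroi {Adj}; 6:greroi {Adj}; 7:brix {Conj,Adj}; 8:ploulvai {Noun,Adj}; 9:tuflaflee {Noun,Adv}; 10:lous {Noun,Adj}.
Word 1 cannot be Noun — rule 2 would then fail for every completion. It is Adv.
Word 3 cannot be Noun — rule 2 would then fail for every completion. It is Adj.
Word 4 cannot be Noun — rule 2 would then fail for every completion. It is Adj.
Word 8 cannot be Noun — rule 4 would then fail for every completion. It is Adj.
Word 9 cannot be Noun — rule 2 would then fail for every completion. It is Adv.
Word 10 cannot be Noun — rule 4 would then fail for every completion. It is Adj.
Word 2 cannot be Adj — rule 1 would then fail for every completion. It is Conj.
Word 7 cannot be Adj — rule 1 would then fail for every completion. It is Conj.
That leaves exactly one tagging: Adv Conj Adj Adj Adj Adj Conj Adj Adv Adj.
Rule-by-rule: rule 1 ok; rule 2 ok; rule 3 ok; rule 4 ok; rule 5 ok.

Adj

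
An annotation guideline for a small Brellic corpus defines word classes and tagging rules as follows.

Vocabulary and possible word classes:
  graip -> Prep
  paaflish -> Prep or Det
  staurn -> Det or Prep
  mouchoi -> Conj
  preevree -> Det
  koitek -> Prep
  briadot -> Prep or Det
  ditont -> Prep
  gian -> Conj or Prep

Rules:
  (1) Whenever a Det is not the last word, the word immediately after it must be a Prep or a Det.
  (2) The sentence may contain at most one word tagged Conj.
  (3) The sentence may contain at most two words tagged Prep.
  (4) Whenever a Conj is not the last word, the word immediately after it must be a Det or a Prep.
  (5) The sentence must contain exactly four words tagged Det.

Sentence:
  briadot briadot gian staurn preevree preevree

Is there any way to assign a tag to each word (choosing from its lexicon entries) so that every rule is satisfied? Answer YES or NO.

YES

Candidates per position — 1:briadot {Prep,Det}; 2:briadot {Prep,Det}; 3:gian {Conj,Prep}; 4:staurn {Det,Prep}; 5:preevree {Det}; 6:preevree {Det}.
One satisfying assignment: Det Prep Conj Det Det Det.
Check: rule 1 ok; rule 2 ok; rule 3 ok; rule 4 ok; rule 5 ok.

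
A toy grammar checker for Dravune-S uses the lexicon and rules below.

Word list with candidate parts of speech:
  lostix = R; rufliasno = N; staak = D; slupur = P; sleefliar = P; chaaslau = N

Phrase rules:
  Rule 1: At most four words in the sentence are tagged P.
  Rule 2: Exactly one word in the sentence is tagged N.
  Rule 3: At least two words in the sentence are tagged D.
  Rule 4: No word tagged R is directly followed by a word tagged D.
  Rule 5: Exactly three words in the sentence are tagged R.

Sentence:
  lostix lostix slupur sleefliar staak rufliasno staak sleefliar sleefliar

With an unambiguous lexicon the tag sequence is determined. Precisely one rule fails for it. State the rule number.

Fixed tagging: R R P P D N D P P.
Checking each rule: R1 ok, R2 ok, R3 ok, R4 ok, R5 fails.
Only rule 5 fails.

5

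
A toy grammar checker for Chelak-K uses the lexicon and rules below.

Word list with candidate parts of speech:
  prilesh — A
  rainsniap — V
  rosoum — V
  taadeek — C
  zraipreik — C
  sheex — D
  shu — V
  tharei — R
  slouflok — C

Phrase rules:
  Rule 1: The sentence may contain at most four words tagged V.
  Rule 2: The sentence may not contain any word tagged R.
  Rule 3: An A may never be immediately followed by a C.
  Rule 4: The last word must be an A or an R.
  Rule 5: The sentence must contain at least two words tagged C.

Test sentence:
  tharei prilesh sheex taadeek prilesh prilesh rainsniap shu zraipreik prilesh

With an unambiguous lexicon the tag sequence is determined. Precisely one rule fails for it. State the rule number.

Fixed tagging: R A D C A A V V C A.
Checking each rule: R1 holds, R2 violated, R3 holds, R4 holds, R5 holds.
Only rule 2 fails.

2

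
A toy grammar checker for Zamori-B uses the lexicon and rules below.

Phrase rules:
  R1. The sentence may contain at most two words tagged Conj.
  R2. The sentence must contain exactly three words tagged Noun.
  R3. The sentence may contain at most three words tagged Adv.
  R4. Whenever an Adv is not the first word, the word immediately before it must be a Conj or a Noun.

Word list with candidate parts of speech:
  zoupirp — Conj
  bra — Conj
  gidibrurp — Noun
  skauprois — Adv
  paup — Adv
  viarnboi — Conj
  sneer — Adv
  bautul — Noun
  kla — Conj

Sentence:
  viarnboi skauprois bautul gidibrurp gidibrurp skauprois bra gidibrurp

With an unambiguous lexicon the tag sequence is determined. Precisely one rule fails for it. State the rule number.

Fixed tagging: Conj Adv Noun Noun Noun Adv Conj Noun.
Rule check: R1 ok, R2 fails, R3 ok, R4 ok.
Only rule 2 fails.

2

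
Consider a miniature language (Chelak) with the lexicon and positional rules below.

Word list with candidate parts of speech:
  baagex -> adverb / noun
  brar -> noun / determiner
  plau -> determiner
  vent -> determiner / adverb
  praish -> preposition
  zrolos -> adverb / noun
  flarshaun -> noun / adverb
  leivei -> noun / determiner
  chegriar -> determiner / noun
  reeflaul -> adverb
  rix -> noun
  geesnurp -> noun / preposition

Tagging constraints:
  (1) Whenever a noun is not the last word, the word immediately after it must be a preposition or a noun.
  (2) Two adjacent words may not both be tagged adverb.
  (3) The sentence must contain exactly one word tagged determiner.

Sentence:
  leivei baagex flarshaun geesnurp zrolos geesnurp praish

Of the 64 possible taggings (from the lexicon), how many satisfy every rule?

12

Candidates per position — 1:leivei {noun,determiner}; 2:baagex {adverb,noun}; 3:flarshaun {noun,adverb}; 4:geesnurp {noun,preposition}; 5:zrolos {adverb,noun}; 6:geesnurp {noun,preposition}; 7:praish {preposition}.
There are 64 candidate sequences in total.
Checking each against the rules leaves 12 sequences.
Count = 12.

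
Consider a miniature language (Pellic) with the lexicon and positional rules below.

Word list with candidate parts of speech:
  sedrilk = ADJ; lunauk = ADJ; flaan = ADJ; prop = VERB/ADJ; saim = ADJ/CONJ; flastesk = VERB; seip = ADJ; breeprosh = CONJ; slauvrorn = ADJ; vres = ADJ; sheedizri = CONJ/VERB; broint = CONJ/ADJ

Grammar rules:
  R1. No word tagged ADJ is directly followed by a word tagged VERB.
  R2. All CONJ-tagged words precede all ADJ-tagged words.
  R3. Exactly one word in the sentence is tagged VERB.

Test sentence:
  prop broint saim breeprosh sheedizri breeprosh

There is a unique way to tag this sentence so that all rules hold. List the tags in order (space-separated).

VERB CONJ CONJ CONJ CONJ CONJ

Candidates per position — 1:prop {VERB,ADJ}; 2:broint {CONJ,ADJ}; 3:saim {ADJ,CONJ}; 4:breeprosh {CONJ}; 5:sheedizri {CONJ,VERB}; 6:breeprosh {CONJ}.
At position 1, choosing ADJ makes rule 2 impossible to satisfy; hence VERB.
At position 2, choosing ADJ makes rule 2 impossible to satisfy; hence CONJ.
At position 3, choosing ADJ makes rule 2 impossible to satisfy; hence CONJ.
At position 5, choosing VERB makes rule 3 impossible to satisfy; hence CONJ.
So the tagging must be: VERB CONJ CONJ CONJ CONJ CONJ.
Checking: rule 1 ok; rule 2 ok; rule 3 ok.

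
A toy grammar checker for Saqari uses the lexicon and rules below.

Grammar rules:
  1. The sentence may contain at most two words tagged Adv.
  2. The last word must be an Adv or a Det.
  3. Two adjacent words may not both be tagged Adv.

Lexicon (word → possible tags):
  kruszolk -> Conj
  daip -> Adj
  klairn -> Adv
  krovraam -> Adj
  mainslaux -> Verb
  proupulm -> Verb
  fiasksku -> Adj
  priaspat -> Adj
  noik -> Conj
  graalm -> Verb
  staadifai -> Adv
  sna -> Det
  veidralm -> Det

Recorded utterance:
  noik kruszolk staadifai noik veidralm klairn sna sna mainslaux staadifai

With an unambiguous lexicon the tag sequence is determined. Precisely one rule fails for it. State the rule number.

1

Fixed tagging: Conj Conj Adv Conj Det Adv Det Det Verb Adv.
Applying the rules: R1 fails, R2 ok, R3 ok.
Only rule 1 fails.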